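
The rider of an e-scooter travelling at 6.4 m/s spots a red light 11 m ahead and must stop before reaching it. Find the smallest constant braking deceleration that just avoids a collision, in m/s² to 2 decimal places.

Required deceleration ≈ 1.86 m/s²

v² = 2a·d ⇒ a = v²/(2d) = 6.4000² / (2 × 11.000) = 40.960 / 22.000 = 1.8618 m/s².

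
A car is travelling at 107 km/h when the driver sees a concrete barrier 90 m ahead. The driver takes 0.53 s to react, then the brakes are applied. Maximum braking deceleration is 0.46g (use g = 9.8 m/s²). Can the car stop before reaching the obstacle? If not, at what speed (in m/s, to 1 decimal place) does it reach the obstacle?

No — it strikes the obstacle at 14.6 m/s

107 km/h ÷ 3.6 = 29.7222 m/s.
a = 0.46 × 9.8 = 4.508 m/s².
Reaction distance = 29.7222 × 0.53 = 15.753 m.
Braking distance needed to stop: v²/(2a) = 883.409 / 9.016 = 97.982 m, so total needed = 15.753 + 97.982 = 113.735 m > 90 m — it cannot stop.
Distance remaining when braking begins: 90 − 15.753 = 74.247 m.
v² = v₀² − 2a·d = 883.409 − 2 × 4.508 × 74.247 = 213.998 m²/s².
v = √213.998 = 14.629 m/s.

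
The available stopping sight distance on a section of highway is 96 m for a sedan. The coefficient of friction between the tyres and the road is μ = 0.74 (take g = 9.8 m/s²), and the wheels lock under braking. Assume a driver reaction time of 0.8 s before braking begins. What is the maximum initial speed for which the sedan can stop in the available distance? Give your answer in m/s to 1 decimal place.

a = μg = 0.74 × 9.8 = 7.252 m/s².
Stopping distance: v·t_r + v²/(2a) = 96 with t_r = 0.8 s and a = 7.252 m/s².
So v² + 11.603 v − 1392.38 = 0.
Positive root: v = −a·t_r + √((a·t_r)² + 2a·d) = −5.802 + √(33.663 + 1392.38) = 31.9610 m/s.

Maximum speed ≈ 32.0 m/s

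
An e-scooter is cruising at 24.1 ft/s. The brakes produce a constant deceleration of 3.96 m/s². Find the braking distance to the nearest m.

Braking distance ≈ 7 m

24.1 ft/s × 0.3048 = 7.3457 m/s.
Braking distance = v²/(2a) = 7.3457² / (2 × 3.960) = 53.959 / 7.920 = 6.813 m.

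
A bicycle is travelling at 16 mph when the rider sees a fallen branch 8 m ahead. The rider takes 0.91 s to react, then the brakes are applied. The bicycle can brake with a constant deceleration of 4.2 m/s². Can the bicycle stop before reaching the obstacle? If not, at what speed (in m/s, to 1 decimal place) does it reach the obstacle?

No — it strikes the obstacle at 6.2 m/s

16 mph × 0.44704 = 7.1526 m/s.
Reaction distance = 7.1526 × 0.91 = 6.509 m.
Braking distance needed to stop: v²/(2a) = 51.160 / 8.400 = 6.090 m, so total needed = 6.509 + 6.090 = 12.599 m > 8 m — it cannot stop.
Distance remaining when braking begins: 8 − 6.509 = 1.491 m.
v² = v₀² − 2a·d = 51.160 − 2 × 4.200 × 1.491 = 38.636 m²/s².
v = √38.636 = 6.216 m/s.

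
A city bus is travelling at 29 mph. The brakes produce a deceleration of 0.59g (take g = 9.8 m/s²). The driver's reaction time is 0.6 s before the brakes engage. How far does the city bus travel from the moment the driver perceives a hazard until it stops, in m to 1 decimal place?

29 mph × 0.44704 = 12.9642 m/s.
a = 0.59 × 9.8 = 5.782 m/s².
Reaction distance = v·t_r = 12.9642 × 0.6 = 7.779 m.
Braking distance = v²/(2a) = 12.9642² / (2 × 5.782) = 168.070 / 11.564 = 14.534 m.
Total = 7.779 + 14.534 = 22.313 m.

Total stopping distance ≈ 22.3 m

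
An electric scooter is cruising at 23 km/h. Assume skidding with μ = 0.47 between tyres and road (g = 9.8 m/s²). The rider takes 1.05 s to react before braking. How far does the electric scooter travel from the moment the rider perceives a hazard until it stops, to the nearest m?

Total stopping distance ≈ 11 m

23 km/h ÷ 3.6 = 6.3889 m/s.
a = μg = 0.47 × 9.8 = 4.606 m/s².
Reaction distance = v·t_r = 6.3889 × 1.05 = 6.708 m.
Braking distance = v²/(2a) = 6.3889² / (2 × 4.606) = 40.818 / 9.212 = 4.431 m.
Total = 6.708 + 4.431 = 11.139 m.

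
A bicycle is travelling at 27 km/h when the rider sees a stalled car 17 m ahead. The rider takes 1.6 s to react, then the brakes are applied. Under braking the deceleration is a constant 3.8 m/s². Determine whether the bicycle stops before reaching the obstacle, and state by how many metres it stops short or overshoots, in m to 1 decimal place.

27 km/h ÷ 3.6 = 7.5000 m/s.
Reaction distance = 7.5000 × 1.6 = 12.000 m.
Braking distance = v²/(2a) = 56.250 / 7.600 = 7.401 m.
Total stopping distance = 12.000 + 7.401 = 19.401 m, vs 17 m available — it cannot stop in time and overshoots by 19.401 − 17 = 2.401 m.

No — it overshoots by 2.4 m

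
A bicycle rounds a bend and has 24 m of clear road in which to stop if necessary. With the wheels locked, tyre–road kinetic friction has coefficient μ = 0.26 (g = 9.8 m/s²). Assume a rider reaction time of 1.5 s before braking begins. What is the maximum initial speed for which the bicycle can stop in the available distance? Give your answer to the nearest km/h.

a = μg = 0.26 × 9.8 = 2.548 m/s².
Stopping distance: v·t_r + v²/(2a) = 24 with t_r = 1.5 s and a = 2.548 m/s².
So v² + 7.644 v − 122.30 = 0.
Positive root: v = −a·t_r + √((a·t_r)² + 2a·d) = −3.822 + √(14.608 + 122.30) = 7.8788 m/s.
7.8788 m/s × 3.6 = 28.364 km/h.

Maximum speed ≈ 28 km/h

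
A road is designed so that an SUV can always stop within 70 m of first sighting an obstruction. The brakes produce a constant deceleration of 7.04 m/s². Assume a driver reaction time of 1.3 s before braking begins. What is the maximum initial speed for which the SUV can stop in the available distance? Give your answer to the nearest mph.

Maximum speed ≈ 53 mph

Stopping distance: v·t_r + v²/(2a) = 70 with t_r = 1.3 s and a = 7.040 m/s².
So v² + 18.304 v − 985.60 = 0.
Positive root: v = −a·t_r + √((a·t_r)² + 2a·d) = −9.152 + √(83.759 + 985.60) = 23.5491 m/s.
23.5491 m/s ÷ 0.44704 = 52.678 mph.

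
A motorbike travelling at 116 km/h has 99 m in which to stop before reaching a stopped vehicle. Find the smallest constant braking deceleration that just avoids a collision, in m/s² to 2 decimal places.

Required deceleration ≈ 5.24 m/s²

116 km/h ÷ 3.6 = 32.2222 m/s.
v² = 2a·d ⇒ a = v²/(2d) = 32.2222² / (2 × 99.000) = 1038.270 / 198.000 = 5.2438 m/s².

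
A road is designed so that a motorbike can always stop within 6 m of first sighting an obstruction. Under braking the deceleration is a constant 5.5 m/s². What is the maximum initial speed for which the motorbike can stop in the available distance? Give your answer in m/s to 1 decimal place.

v²/(2a) = d ⇒ v = √(2 × 5.500 × 6) = √66.00 = 8.1240 m/s.

Maximum speed ≈ 8.1 m/s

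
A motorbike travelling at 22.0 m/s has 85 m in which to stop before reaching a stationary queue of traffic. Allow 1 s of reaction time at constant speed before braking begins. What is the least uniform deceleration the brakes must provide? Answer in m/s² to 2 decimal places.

Distance covered during reaction = 22.0000 × 1 = 22.000 m.
Distance available for braking: 85 − 22.000 = 63.000 m.
v² = 2a·d ⇒ a = v²/(2d) = 22.0000² / (2 × 63.000) = 484.000 / 126.000 = 3.8413 m/s².

Required deceleration ≈ 3.84 m/s²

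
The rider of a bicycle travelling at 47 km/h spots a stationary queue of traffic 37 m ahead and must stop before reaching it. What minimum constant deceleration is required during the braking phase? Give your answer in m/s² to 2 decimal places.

47 km/h ÷ 3.6 = 13.0556 m/s.
v² = 2a·d ⇒ a = v²/(2d) = 13.0556² / (2 × 37.000) = 170.449 / 74.000 = 2.3034 m/s².

Required deceleration ≈ 2.30 m/s²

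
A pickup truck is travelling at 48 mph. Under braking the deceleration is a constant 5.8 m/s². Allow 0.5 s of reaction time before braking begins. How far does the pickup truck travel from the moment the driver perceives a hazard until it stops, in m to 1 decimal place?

Total stopping distance ≈ 50.4 m

48 mph × 0.44704 = 21.4579 m/s.
Reaction distance = v·t_r = 21.4579 × 0.5 = 10.729 m.
Braking distance = v²/(2a) = 21.4579² / (2 × 5.800) = 460.441 / 11.600 = 39.693 m.
Total = 10.729 + 39.693 = 50.422 m.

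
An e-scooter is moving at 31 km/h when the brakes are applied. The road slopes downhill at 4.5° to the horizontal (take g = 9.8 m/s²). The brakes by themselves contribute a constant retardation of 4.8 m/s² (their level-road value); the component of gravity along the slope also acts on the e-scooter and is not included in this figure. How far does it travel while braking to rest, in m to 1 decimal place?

Braking distance ≈ 9.2 m

31 km/h ÷ 3.6 = 8.6111 m/s.
Gravity along the downhill slope reduces the braking deceleration: a_eff = 4.800 − 9.8·sin 4.5° = 4.800 − 0.769 = 4.031 m/s².
Braking distance = v²/(2a) = 8.6111² / (2 × 4.031) = 74.151 / 8.062 = 9.198 m.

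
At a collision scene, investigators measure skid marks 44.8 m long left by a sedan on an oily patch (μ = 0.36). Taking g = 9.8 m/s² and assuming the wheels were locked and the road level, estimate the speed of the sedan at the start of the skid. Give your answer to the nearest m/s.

Deceleration a = μg = 0.36 × 9.8 = 3.528 m/s².
v = √(2a·d) = √(2 × 3.528 × 44.8) = √316.109 = 17.7795 m/s.

Initial speed ≈ 18 m/s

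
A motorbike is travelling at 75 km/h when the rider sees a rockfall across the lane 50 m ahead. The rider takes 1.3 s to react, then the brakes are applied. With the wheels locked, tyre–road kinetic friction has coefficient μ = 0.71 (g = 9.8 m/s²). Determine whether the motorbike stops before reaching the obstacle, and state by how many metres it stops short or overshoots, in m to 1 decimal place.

No — it overshoots by 8.3 m

75 km/h ÷ 3.6 = 20.8333 m/s.
a = μg = 0.71 × 9.8 = 6.958 m/s².
Reaction distance = 20.8333 × 1.3 = 27.083 m.
Braking distance = v²/(2a) = 434.026 / 13.916 = 31.189 m.
Total stopping distance = 27.083 + 31.189 = 58.272 m, vs 50 m available — it cannot stop in time and overshoots by 58.272 − 50 = 8.272 m.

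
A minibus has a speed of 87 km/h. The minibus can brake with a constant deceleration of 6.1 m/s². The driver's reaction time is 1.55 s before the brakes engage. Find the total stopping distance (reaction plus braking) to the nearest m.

Total stopping distance ≈ 85 m

87 km/h ÷ 3.6 = 24.1667 m/s.
Reaction distance = v·t_r = 24.1667 × 1.55 = 37.458 m.
Braking distance = v²/(2a) = 24.1667² / (2 × 6.100) = 584.029 / 12.200 = 47.871 m.
Total = 37.458 + 47.871 = 85.329 m.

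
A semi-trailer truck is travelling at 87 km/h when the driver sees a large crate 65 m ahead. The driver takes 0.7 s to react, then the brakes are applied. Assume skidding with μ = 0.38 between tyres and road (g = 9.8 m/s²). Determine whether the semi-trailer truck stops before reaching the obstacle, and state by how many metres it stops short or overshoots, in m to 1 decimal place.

87 km/h ÷ 3.6 = 24.1667 m/s.
a = μg = 0.38 × 9.8 = 3.724 m/s².
Reaction distance = 24.1667 × 0.7 = 16.917 m.
Braking distance = v²/(2a) = 584.029 / 7.448 = 78.414 m.
Total stopping distance = 16.917 + 78.414 = 95.331 m, vs 65 m available — it cannot stop in time and overshoots by 95.331 − 65 = 30.331 m.

No — it overshoots by 30.3 m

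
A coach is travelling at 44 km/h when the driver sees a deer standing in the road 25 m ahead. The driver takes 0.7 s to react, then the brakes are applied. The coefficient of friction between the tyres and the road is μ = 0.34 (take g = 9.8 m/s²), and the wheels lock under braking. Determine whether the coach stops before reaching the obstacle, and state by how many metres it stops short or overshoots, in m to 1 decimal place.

44 km/h ÷ 3.6 = 12.2222 m/s.
a = μg = 0.34 × 9.8 = 3.332 m/s².
Reaction distance = 12.2222 × 0.7 = 8.556 m.
Braking distance = v²/(2a) = 149.382 / 6.664 = 22.416 m.
Total stopping distance = 8.556 + 22.416 = 30.972 m, vs 25 m available — it cannot stop in time and overshoots by 30.972 − 25 = 5.972 m.

No — it overshoots by 6.0 m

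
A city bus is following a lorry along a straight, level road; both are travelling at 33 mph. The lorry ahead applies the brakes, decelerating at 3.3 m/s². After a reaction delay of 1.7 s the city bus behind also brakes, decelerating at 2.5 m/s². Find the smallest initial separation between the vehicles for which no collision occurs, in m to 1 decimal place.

33 mph × 0.44704 = 14.7523 m/s.
Leader travels v²/(2a_L) = 217.630 / 6.600 = 32.974 m before stopping.
Follower covers v·t_r = 14.7523 × 1.7 = 25.079 m while reacting, then v²/(2a_F) = 217.630 / 5.000 = 43.526 m while braking, for a total of 25.079 + 43.526 = 68.605 m.
Since a_F ≤ a_L and the follower starts braking later, the follower is never slower than the leader, so the closest approach is when both have stopped.
Minimum gap = 68.605 − 32.974 = 35.631 m.

Minimum gap ≈ 35.6 m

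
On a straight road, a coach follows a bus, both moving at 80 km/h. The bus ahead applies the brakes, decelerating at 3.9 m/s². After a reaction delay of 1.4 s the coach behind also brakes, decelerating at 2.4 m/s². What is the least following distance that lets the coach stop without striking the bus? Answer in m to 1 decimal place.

Minimum gap ≈ 70.7 m

80 km/h ÷ 3.6 = 22.2222 m/s.
Leader travels v²/(2a_L) = 493.826 / 7.800 = 63.311 m before stopping.
Follower covers v·t_r = 22.2222 × 1.4 = 31.111 m while reacting, then v²/(2a_F) = 493.826 / 4.800 = 102.880 m while braking, for a total of 31.111 + 102.880 = 133.991 m.
Since a_F ≤ a_L and the follower starts braking later, the follower is never slower than the leader, so the closest approach is when both have stopped.
Minimum gap = 133.991 − 63.311 = 70.680 m.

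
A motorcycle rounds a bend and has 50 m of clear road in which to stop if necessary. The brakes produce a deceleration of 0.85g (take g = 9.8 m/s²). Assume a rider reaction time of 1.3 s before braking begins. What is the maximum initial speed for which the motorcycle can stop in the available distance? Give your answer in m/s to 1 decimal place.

a = 0.85 × 9.8 = 8.330 m/s².
Stopping distance: v·t_r + v²/(2a) = 50 with t_r = 1.3 s and a = 8.330 m/s².
So v² + 21.658 v − 833.00 = 0.
Positive root: v = −a·t_r + √((a·t_r)² + 2a·d) = −10.829 + √(117.267 + 833.00) = 19.9974 m/s.

Maximum speed ≈ 20.0 m/s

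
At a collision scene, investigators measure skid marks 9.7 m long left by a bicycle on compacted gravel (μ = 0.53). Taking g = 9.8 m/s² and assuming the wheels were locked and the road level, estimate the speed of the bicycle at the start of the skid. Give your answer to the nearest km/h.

Initial speed ≈ 36 km/h

Deceleration a = μg = 0.53 × 9.8 = 5.194 m/s².
v = √(2a·d) = √(2 × 5.194 × 9.7) = √100.764 = 10.0381 m/s.
= 10.0381 × 3.6 = 36.137 km/h.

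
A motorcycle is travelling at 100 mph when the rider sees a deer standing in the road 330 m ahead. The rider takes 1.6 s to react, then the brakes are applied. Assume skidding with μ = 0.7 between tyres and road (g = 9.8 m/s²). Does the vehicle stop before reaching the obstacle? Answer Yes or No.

100 mph × 0.44704 = 44.7040 m/s.
a = μg = 0.7 × 9.8 = 6.860 m/s².
Reaction distance = 44.7040 × 1.6 = 71.526 m.
Braking distance = v²/(2a) = 1998.448 / 13.720 = 145.659 m.
Total stopping distance = 71.526 + 145.659 = 217.185 m, vs 330 m available — it stops with 330 − 217.185 = 112.815 m to spare.

Yes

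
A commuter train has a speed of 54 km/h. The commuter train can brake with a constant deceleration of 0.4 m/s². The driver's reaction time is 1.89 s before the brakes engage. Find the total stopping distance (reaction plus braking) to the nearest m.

54 km/h ÷ 3.6 = 15.0000 m/s.
Reaction distance = v·t_r = 15.0000 × 1.89 = 28.350 m.
Braking distance = v²/(2a) = 15.0000² / (2 × 0.400) = 225.000 / 0.800 = 281.250 m.
Total = 28.350 + 281.250 = 309.600 m.

Total stopping distance ≈ 310 m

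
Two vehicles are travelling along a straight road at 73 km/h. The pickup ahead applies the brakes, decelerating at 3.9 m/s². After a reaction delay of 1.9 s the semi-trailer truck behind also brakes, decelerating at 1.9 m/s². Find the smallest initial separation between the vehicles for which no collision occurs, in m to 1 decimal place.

73 km/h ÷ 3.6 = 20.2778 m/s.
Leader travels v²/(2a_L) = 411.189 / 7.800 = 52.717 m before stopping.
Follower covers v·t_r = 20.2778 × 1.9 = 38.528 m while reacting, then v²/(2a_F) = 411.189 / 3.800 = 108.208 m while braking, for a total of 38.528 + 108.208 = 146.736 m.
Since a_F ≤ a_L and the follower starts braking later, the follower is never slower than the leader, so the closest approach is when both have stopped.
Minimum gap = 146.736 − 52.717 = 94.019 m.

Minimum gap ≈ 94.0 m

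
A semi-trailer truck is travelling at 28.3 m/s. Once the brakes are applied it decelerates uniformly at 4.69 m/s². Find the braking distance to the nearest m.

Braking distance ≈ 85 m

Braking distance = v²/(2a) = 28.3000² / (2 × 4.690) = 800.890 / 9.380 = 85.383 m.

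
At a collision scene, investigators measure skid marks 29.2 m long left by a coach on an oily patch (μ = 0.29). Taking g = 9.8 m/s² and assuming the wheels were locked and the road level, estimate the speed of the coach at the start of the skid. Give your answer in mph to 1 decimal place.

Deceleration a = μg = 0.29 × 9.8 = 2.842 m/s².
v = √(2a·d) = √(2 × 2.842 × 29.2) = √165.973 = 12.8831 m/s.
= 12.8831 ÷ 0.44704 = 28.819 mph.

Initial speed ≈ 28.8 mph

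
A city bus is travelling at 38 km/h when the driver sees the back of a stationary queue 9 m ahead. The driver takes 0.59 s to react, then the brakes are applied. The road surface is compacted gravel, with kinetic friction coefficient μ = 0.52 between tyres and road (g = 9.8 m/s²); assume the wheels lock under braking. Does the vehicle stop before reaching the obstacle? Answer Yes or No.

No

38 km/h ÷ 3.6 = 10.5556 m/s.
a = μg = 0.52 × 9.8 = 5.096 m/s².
Reaction distance = 10.5556 × 0.59 = 6.228 m.
Braking distance = v²/(2a) = 111.421 / 10.192 = 10.932 m.
Total stopping distance = 6.228 + 10.932 = 17.160 m, vs 9 m available — it cannot stop in time and overshoots by 17.160 − 9 = 8.160 m.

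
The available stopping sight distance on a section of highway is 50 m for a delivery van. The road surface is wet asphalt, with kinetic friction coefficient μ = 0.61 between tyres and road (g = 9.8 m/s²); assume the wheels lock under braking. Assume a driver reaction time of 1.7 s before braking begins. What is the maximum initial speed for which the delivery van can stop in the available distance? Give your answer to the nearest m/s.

Maximum speed ≈ 16 m/s

a = μg = 0.61 × 9.8 = 5.978 m/s².
Stopping distance: v·t_r + v²/(2a) = 50 with t_r = 1.7 s and a = 5.978 m/s².
So v² + 20.325 v − 597.80 = 0.
Positive root: v = −a·t_r + √((a·t_r)² + 2a·d) = −10.163 + √(103.287 + 597.80) = 16.3150 m/s.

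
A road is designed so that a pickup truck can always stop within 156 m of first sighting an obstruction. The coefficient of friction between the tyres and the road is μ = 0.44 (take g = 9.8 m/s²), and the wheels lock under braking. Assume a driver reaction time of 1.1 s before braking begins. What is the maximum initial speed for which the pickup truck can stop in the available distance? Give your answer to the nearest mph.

a = μg = 0.44 × 9.8 = 4.312 m/s².
Stopping distance: v·t_r + v²/(2a) = 156 with t_r = 1.1 s and a = 4.312 m/s².
So v² + 9.486 v − 1345.34 = 0.
Positive root: v = −a·t_r + √((a·t_r)² + 2a·d) = −4.743 + √(22.496 + 1345.34) = 32.2413 m/s.
32.2413 m/s ÷ 0.44704 = 72.122 mph.

Maximum speed ≈ 72 mph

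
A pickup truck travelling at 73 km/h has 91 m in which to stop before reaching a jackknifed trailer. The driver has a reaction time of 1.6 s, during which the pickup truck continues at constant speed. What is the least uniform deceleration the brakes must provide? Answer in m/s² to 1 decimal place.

73 km/h ÷ 3.6 = 20.2778 m/s.
Distance covered during reaction = 20.2778 × 1.6 = 32.444 m.
Distance available for braking: 91 − 32.444 = 58.556 m.
v² = 2a·d ⇒ a = v²/(2d) = 20.2778² / (2 × 58.556) = 411.189 / 117.112 = 3.5111 m/s².

Required deceleration ≈ 3.5 m/s²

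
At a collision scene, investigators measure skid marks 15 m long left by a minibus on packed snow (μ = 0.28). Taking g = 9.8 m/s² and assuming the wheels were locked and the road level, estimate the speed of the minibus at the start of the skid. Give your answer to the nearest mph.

Deceleration a = μg = 0.28 × 9.8 = 2.744 m/s².
v = √(2a·d) = √(2 × 2.744 × 15) = √82.320 = 9.0730 m/s.
= 9.0730 ÷ 0.44704 = 20.296 mph.

Initial speed ≈ 20 mph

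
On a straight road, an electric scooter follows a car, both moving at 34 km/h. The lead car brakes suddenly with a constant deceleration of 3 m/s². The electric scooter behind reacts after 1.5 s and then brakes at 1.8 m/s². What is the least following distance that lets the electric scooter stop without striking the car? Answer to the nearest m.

Minimum gap ≈ 24 m

34 km/h ÷ 3.6 = 9.4444 m/s.
Leader travels v²/(2a_L) = 89.197 / 6.000 = 14.866 m before stopping.
Follower covers v·t_r = 9.4444 × 1.5 = 14.167 m while reacting, then v²/(2a_F) = 89.197 / 3.600 = 24.777 m while braking, for a total of 14.167 + 24.777 = 38.944 m.
Since a_F ≤ a_L and the follower starts braking later, the follower is never slower than the leader, so the closest approach is when both have stopped.
Minimum gap = 38.944 − 14.866 = 24.078 m.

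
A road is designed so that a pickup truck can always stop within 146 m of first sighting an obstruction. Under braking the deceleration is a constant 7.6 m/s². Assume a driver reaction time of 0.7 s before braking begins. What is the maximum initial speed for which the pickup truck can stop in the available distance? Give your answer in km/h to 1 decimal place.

Stopping distance: v·t_r + v²/(2a) = 146 with t_r = 0.7 s and a = 7.600 m/s².
So v² + 10.640 v − 2219.20 = 0.
Positive root: v = −a·t_r + √((a·t_r)² + 2a·d) = −5.320 + √(28.302 + 2219.20) = 42.0878 m/s.
42.0878 m/s × 3.6 = 151.516 km/h.

Maximum speed ≈ 151.5 km/h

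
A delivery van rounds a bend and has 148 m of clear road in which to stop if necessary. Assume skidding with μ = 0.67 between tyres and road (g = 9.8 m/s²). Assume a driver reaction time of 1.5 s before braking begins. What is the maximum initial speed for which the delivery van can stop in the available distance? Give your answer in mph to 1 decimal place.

Maximum speed ≈ 79.0 mph

a = μg = 0.67 × 9.8 = 6.566 m/s².
Stopping distance: v·t_r + v²/(2a) = 148 with t_r = 1.5 s and a = 6.566 m/s².
So v² + 19.698 v − 1943.54 = 0.
Positive root: v = −a·t_r + √((a·t_r)² + 2a·d) = −9.849 + √(97.003 + 1943.54) = 35.3234 m/s.
35.3234 m/s ÷ 0.44704 = 79.016 mph.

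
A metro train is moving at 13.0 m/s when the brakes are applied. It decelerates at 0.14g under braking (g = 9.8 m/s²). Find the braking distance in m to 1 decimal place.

Braking distance ≈ 61.6 m

a = 0.14 × 9.8 = 1.372 m/s².
Braking distance = v²/(2a) = 13.0000² / (2 × 1.372) = 169.000 / 2.744 = 61.589 m.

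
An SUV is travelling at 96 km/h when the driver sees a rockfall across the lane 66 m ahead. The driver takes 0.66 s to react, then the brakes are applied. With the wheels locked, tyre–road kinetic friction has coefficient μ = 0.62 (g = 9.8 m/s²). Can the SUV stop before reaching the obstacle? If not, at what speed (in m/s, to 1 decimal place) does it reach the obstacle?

96 km/h ÷ 3.6 = 26.6667 m/s.
a = μg = 0.62 × 9.8 = 6.076 m/s².
Reaction distance = 26.6667 × 0.66 = 17.600 m.
Braking distance needed to stop: v²/(2a) = 711.113 / 12.152 = 58.518 m, so total needed = 17.600 + 58.518 = 76.118 m > 66 m — it cannot stop.
Distance remaining when braking begins: 66 − 17.600 = 48.400 m.
v² = v₀² − 2a·d = 711.113 − 2 × 6.076 × 48.400 = 122.956 m²/s².
v = √122.956 = 11.089 m/s.

No — it strikes the obstacle at 11.1 m/s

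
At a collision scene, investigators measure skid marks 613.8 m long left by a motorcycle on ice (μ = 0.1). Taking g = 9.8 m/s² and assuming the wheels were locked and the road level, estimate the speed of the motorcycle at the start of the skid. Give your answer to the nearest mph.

Initial speed ≈ 78 mph

Deceleration a = μg = 0.1 × 9.8 = 0.980 m/s².
v = √(2a·d) = √(2 × 0.980 × 613.8) = √1203.048 = 34.6850 m/s.
= 34.6850 ÷ 0.44704 = 77.588 mph.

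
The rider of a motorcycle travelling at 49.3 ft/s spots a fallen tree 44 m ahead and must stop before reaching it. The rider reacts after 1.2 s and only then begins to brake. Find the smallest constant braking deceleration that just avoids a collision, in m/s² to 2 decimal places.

Required deceleration ≈ 4.35 m/s²

49.3 ft/s × 0.3048 = 15.0266 m/s.
Distance covered during reaction = 15.0266 × 1.2 = 18.032 m.
Distance available for braking: 44 − 18.032 = 25.968 m.
v² = 2a·d ⇒ a = v²/(2d) = 15.0266² / (2 × 25.968) = 225.799 / 51.936 = 4.3476 m/s².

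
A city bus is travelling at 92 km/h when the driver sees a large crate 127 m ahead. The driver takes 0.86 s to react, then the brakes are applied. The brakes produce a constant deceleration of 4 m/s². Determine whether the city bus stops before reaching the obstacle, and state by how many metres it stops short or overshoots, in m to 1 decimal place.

Yes — it stops 23.4 m short of the obstacle

92 km/h ÷ 3.6 = 25.5556 m/s.
Reaction distance = 25.5556 × 0.86 = 21.978 m.
Braking distance = v²/(2a) = 653.089 / 8.000 = 81.636 m.
Total stopping distance = 21.978 + 81.636 = 103.614 m, vs 127 m available — it stops with 127 − 103.614 = 23.386 m to spare.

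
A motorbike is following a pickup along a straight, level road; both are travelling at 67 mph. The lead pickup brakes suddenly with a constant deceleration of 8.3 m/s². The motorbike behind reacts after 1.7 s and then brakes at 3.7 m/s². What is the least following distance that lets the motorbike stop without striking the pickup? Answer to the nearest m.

Minimum gap ≈ 118 m

67 mph × 0.44704 = 29.9517 m/s.
Leader travels v²/(2a_L) = 897.104 / 16.600 = 54.042 m before stopping.
Follower covers v·t_r = 29.9517 × 1.7 = 50.918 m while reacting, then v²/(2a_F) = 897.104 / 7.400 = 121.230 m while braking, for a total of 50.918 + 121.230 = 172.148 m.
Since a_F ≤ a_L and the follower starts braking later, the follower is never slower than the leader, so the closest approach is when both have stopped.
Minimum gap = 172.148 − 54.042 = 118.106 m.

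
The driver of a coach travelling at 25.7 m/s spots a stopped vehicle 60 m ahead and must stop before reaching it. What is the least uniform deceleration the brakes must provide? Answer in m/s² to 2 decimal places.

v² = 2a·d ⇒ a = v²/(2d) = 25.7000² / (2 × 60.000) = 660.490 / 120.000 = 5.5041 m/s².

Required deceleration ≈ 5.50 m/s²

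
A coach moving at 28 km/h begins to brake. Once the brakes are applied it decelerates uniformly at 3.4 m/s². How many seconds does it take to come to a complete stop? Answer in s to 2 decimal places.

28 km/h ÷ 3.6 = 7.7778 m/s.
Braking time = v/a = 7.7778 / 3.400 = 2.288 s.

Braking time ≈ 2.29 s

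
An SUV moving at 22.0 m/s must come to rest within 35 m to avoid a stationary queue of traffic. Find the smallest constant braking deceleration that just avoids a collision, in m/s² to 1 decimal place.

v² = 2a·d ⇒ a = v²/(2d) = 22.0000² / (2 × 35.000) = 484.000 / 70.000 = 6.9143 m/s².

Required deceleration ≈ 6.9 m/s²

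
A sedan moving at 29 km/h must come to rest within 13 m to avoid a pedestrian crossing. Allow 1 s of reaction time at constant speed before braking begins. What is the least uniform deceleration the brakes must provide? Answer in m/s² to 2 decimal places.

Required deceleration ≈ 6.56 m/s²

29 km/h ÷ 3.6 = 8.0556 m/s.
Distance covered during reaction = 8.0556 × 1 = 8.056 m.
Distance available for braking: 13 − 8.056 = 4.944 m.
v² = 2a·d ⇒ a = v²/(2d) = 8.0556² / (2 × 4.944) = 64.893 / 9.888 = 6.5628 m/s².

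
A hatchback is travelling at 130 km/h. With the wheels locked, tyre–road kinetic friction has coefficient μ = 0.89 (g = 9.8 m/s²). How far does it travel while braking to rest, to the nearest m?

130 km/h ÷ 3.6 = 36.1111 m/s.
a = μg = 0.89 × 9.8 = 8.722 m/s².
Braking distance = v²/(2a) = 36.1111² / (2 × 8.722) = 1304.012 / 17.444 = 74.754 m.

Braking distance ≈ 75 m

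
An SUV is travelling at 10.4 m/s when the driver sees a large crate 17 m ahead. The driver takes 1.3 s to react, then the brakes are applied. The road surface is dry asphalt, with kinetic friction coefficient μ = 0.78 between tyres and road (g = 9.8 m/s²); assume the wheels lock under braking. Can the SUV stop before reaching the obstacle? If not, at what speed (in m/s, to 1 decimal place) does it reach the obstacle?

a = μg = 0.78 × 9.8 = 7.644 m/s².
Reaction distance = 10.4000 × 1.3 = 13.520 m.
Braking distance needed to stop: v²/(2a) = 108.160 / 15.288 = 7.075 m, so total needed = 13.520 + 7.075 = 20.595 m > 17 m — it cannot stop.
Distance remaining when braking begins: 17 − 13.520 = 3.480 m.
v² = v₀² − 2a·d = 108.160 − 2 × 7.644 × 3.480 = 54.958 m²/s².
v = √54.958 = 7.413 m/s.

No — it strikes the obstacle at 7.4 m/s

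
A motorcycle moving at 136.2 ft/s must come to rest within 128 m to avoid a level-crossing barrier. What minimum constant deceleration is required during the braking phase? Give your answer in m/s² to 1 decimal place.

136.2 ft/s × 0.3048 = 41.5138 m/s.
v² = 2a·d ⇒ a = v²/(2d) = 41.5138² / (2 × 128.000) = 1723.396 / 256.000 = 6.7320 m/s².

Required deceleration ≈ 6.7 m/s²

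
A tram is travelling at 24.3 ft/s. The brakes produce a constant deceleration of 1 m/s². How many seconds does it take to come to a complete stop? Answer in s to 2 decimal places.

Braking time ≈ 7.41 s

24.3 ft/s × 0.3048 = 7.4066 m/s.
Braking time = v/a = 7.4066 / 1.000 = 7.407 s.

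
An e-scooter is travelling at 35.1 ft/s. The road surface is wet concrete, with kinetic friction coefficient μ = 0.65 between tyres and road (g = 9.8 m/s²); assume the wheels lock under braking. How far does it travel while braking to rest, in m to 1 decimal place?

35.1 ft/s × 0.3048 = 10.6985 m/s.
a = μg = 0.65 × 9.8 = 6.370 m/s².
Braking distance = v²/(2a) = 10.6985² / (2 × 6.370) = 114.458 / 12.740 = 8.984 m.

Braking distance ≈ 9.0 m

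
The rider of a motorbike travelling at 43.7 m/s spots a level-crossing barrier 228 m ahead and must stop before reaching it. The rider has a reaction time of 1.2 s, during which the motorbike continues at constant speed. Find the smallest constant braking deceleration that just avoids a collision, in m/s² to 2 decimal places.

Distance covered during reaction = 43.7000 × 1.2 = 52.440 m.
Distance available for braking: 228 − 52.440 = 175.560 m.
v² = 2a·d ⇒ a = v²/(2d) = 43.7000² / (2 × 175.560) = 1909.690 / 351.120 = 5.4389 m/s².

Required deceleration ≈ 5.44 m/s²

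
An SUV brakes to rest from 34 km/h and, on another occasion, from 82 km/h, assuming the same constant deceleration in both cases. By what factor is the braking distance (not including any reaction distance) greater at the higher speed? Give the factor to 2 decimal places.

Braking distance d = v²/(2a), so with a fixed, d ∝ v².
Factor = (82/34)² = 2.4118² = 5.8168.

Factor ≈ 5.82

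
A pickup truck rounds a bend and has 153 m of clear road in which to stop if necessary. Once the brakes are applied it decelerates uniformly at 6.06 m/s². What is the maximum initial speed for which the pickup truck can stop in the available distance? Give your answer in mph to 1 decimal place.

v²/(2a) = d ⇒ v = √(2 × 6.060 × 153) = √1854.36 = 43.0623 m/s.
43.0623 m/s ÷ 0.44704 = 96.328 mph.

Maximum speed ≈ 96.3 mph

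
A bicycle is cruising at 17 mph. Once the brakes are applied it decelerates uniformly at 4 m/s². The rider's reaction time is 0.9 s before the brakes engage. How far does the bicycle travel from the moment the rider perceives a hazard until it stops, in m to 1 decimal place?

17 mph × 0.44704 = 7.5997 m/s.
Reaction distance = v·t_r = 7.5997 × 0.9 = 6.840 m.
Braking distance = v²/(2a) = 7.5997² / (2 × 4.000) = 57.755 / 8.000 = 7.219 m.
Total = 6.840 + 7.219 = 14.059 m.

Total stopping distance ≈ 14.1 m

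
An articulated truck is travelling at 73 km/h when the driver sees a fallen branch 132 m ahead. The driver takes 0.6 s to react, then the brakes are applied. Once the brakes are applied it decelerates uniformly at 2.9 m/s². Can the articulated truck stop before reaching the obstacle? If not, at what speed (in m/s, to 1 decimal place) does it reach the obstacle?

73 km/h ÷ 3.6 = 20.2778 m/s.
Reaction distance = 20.2778 × 0.6 = 12.167 m.
Braking distance = v²/(2a) = 411.189 / 5.800 = 70.895 m.
Total stopping distance = 12.167 + 70.895 = 83.062 m, vs 132 m available — it stops with 132 − 83.062 = 48.938 m to spare.

Yes — it stops about 48.9 m short of the obstacle, so it never reaches it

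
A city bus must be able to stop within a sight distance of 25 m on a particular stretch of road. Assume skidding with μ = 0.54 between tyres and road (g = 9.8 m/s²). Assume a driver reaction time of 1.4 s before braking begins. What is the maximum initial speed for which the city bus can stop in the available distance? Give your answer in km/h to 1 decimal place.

a = μg = 0.54 × 9.8 = 5.292 m/s².
Stopping distance: v·t_r + v²/(2a) = 25 with t_r = 1.4 s and a = 5.292 m/s².
So v² + 14.818 v − 264.60 = 0.
Positive root: v = −a·t_r + √((a·t_r)² + 2a·d) = −7.409 + √(54.893 + 264.60) = 10.4654 m/s.
10.4654 m/s × 3.6 = 37.675 km/h.

Maximum speed ≈ 37.7 km/h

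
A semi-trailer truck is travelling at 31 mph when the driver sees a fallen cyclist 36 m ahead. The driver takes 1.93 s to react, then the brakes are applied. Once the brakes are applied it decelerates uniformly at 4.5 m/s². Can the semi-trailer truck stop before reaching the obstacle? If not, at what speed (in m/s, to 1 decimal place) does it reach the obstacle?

31 mph × 0.44704 = 13.8582 m/s.
Reaction distance = 13.8582 × 1.93 = 26.746 m.
Braking distance needed to stop: v²/(2a) = 192.050 / 9.000 = 21.339 m, so total needed = 26.746 + 21.339 = 48.085 m > 36 m — it cannot stop.
Distance remaining when braking begins: 36 − 26.746 = 9.254 m.
v² = v₀² − 2a·d = 192.050 − 2 × 4.500 × 9.254 = 108.764 m²/s².
v = √108.764 = 10.429 m/s.

No — it strikes the obstacle at 10.4 m/s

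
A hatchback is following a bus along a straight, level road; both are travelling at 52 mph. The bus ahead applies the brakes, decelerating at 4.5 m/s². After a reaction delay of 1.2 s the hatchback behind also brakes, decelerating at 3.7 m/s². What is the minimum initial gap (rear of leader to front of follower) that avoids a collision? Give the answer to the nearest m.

Minimum gap ≈ 41 m

52 mph × 0.44704 = 23.2461 m/s.
Leader travels v²/(2a_L) = 540.381 / 9.000 = 60.042 m before stopping.
Follower covers v·t_r = 23.2461 × 1.2 = 27.895 m while reacting, then v²/(2a_F) = 540.381 / 7.400 = 73.024 m while braking, for a total of 27.895 + 73.024 = 100.919 m.
Since a_F ≤ a_L and the follower starts braking later, the follower is never slower than the leader, so the closest approach is when both have stopped.
Minimum gap = 100.919 − 60.042 = 40.877 m.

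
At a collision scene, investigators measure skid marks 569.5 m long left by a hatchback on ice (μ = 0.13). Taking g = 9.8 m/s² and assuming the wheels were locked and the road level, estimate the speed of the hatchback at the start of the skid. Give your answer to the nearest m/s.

Deceleration a = μg = 0.13 × 9.8 = 1.274 m/s².
v = √(2a·d) = √(2 × 1.274 × 569.5) = √1451.086 = 38.0931 m/s.

Initial speed ≈ 38 m/s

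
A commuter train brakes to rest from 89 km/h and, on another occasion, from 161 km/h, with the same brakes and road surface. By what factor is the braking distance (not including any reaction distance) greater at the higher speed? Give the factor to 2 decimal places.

Braking distance d = v²/(2a), so with a fixed, d ∝ v².
Factor = (161/89)² = 1.8090² = 3.2725.

Factor ≈ 3.27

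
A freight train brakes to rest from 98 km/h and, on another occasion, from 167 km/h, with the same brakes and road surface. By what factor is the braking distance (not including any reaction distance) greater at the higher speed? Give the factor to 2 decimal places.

Braking distance d = v²/(2a), so with a fixed, d ∝ v².
Factor = (167/98)² = 1.7041² = 2.9040.

Factor ≈ 2.90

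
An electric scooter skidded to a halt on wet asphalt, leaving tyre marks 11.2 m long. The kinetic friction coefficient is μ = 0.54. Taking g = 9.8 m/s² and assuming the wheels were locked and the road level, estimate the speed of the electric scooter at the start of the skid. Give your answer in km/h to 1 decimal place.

Deceleration a = μg = 0.54 × 9.8 = 5.292 m/s².
v = √(2a·d) = √(2 × 5.292 × 11.2) = √118.541 = 10.8877 m/s.
= 10.8877 × 3.6 = 39.196 km/h.

Initial speed ≈ 39.2 km/h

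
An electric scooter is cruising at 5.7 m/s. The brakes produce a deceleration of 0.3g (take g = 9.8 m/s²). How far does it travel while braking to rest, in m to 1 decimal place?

Braking distance ≈ 5.5 m

a = 0.3 × 9.8 = 2.940 m/s².
Braking distance = v²/(2a) = 5.7000² / (2 × 2.940) = 32.490 / 5.880 = 5.526 m.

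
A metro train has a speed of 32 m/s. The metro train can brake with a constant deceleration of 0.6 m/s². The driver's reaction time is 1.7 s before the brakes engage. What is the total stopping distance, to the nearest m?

Total stopping distance ≈ 908 m

Reaction distance = v·t_r = 32.0000 × 1.7 = 54.400 m.
Braking distance = v²/(2a) = 32.0000² / (2 × 0.600) = 1024.000 / 1.200 = 853.333 m.
Total = 54.400 + 853.333 = 907.733 m.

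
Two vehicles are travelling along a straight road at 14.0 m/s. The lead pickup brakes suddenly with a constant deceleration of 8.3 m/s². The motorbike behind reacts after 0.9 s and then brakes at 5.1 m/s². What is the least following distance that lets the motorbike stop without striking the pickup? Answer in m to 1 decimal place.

Leader travels v²/(2a_L) = 196.000 / 16.600 = 11.807 m before stopping.
Follower covers v·t_r = 14.0000 × 0.9 = 12.600 m while reacting, then v²/(2a_F) = 196.000 / 10.200 = 19.216 m while braking, for a total of 12.600 + 19.216 = 31.816 m.
Since a_F ≤ a_L and the follower starts braking later, the follower is never slower than the leader, so the closest approach is when both have stopped.
Minimum gap = 31.816 − 11.807 = 20.009 m.

Minimum gap ≈ 20.0 m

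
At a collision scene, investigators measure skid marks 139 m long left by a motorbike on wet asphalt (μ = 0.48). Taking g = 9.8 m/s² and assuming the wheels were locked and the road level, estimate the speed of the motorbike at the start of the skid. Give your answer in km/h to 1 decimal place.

Deceleration a = μg = 0.48 × 9.8 = 4.704 m/s².
v = √(2a·d) = √(2 × 4.704 × 139) = √1307.712 = 36.1623 m/s.
= 36.1623 × 3.6 = 130.184 km/h.

Initial speed ≈ 130.2 km/h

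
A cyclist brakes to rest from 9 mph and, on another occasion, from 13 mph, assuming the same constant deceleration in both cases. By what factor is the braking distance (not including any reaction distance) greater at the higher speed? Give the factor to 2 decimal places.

Factor ≈ 2.09

Braking distance d = v²/(2a), so with a fixed, d ∝ v².
Factor = (13/9)² = 1.4444² = 2.0863.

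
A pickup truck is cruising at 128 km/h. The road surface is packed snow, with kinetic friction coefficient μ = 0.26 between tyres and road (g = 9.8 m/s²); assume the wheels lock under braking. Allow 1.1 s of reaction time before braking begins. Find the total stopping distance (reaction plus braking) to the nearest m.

Total stopping distance ≈ 287 m

128 km/h ÷ 3.6 = 35.5556 m/s.
a = μg = 0.26 × 9.8 = 2.548 m/s².
Reaction distance = v·t_r = 35.5556 × 1.1 = 39.111 m.
Braking distance = v²/(2a) = 35.5556² / (2 × 2.548) = 1264.201 / 5.096 = 248.077 m.
Total = 39.111 + 248.077 = 287.188 m.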